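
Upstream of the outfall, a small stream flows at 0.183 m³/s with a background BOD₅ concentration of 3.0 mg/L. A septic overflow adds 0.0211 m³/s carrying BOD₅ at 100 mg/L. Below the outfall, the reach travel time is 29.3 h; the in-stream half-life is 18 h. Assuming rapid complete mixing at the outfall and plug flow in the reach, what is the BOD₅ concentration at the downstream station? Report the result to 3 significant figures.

4.22 mg/L

Flow-weighted average: C = (0.1830·3.000 + 0.02110·100.0) / 0.2041 = 2.659/0.2041 = 13.03 mg/L.
Half-life 18 h → k = ln 2 / 18 = 0.03851 h⁻¹ = 0.9242 d⁻¹.
First-order decay: C = 13.03·exp(−k·t) = 13.03·0.3236 = 4.216 mg/L.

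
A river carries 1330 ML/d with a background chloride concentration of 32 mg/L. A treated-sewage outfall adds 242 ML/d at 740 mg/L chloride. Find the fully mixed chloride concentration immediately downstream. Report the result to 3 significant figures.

141 mg/L

After mixing, C = (1330·32.00 + 242.0·740.0) / 1572 = 221600/1572 = 141.0 mg/L.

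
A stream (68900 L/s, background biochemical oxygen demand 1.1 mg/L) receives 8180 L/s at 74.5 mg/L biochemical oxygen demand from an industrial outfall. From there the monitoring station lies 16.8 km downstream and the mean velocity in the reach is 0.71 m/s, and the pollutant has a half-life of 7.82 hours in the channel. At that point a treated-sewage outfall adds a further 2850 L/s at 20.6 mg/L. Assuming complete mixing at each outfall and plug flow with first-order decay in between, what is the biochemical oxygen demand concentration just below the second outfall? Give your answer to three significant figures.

Mixed concentration C = ΣQC/ΣQ = (68900·1.100 + 8180·74.50) / 77080 = 685200/77080 = 8.889 mg/L; combined flow 77080 L/s.
Travel time t = 16.8·1000 / 0.71 = 23660 s = 6.573 h.
Half-life 7.82 h → k = ln 2 / 7.82 = 0.08864 h⁻¹ = 2.127 d⁻¹.
First-order decay: C = 8.889·exp(−k·t) = 8.889·0.5584 = 4.964 mg/L.
Second outfall: C = (77080·4.964 + 2850·20.60)/79930 = 5.522 mg/L.

5.52 mg/L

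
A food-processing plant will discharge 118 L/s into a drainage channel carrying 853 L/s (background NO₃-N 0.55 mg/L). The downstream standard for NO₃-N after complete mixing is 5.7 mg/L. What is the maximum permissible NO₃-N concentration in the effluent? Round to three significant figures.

42.9 mg/L

At the limit, (Qr·Cr + Qe·Cₑ)/(Qr + Qe) = 5.7:
Cₑ = (971.0·5.7 − 853.0·0.5500) / 118.0 = 42.93 mg/L.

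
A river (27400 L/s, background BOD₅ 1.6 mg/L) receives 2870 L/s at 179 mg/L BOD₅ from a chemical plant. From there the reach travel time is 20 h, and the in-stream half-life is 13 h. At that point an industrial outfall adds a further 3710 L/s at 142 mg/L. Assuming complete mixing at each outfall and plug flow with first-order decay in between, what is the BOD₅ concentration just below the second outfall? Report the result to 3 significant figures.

Flow-weighted average: C = (27400·1.600 + 2870·179.0) / 30270 = 557600/30270 = 18.42 mg/L; combined flow 30270 L/s.
Half-life 13 h → k = ln 2 / 13 = 0.05332 h⁻¹ = 1.280 d⁻¹.
After decay, C = 18.42 × e^(−kt) = 18.42 × 0.3443 = 6.341 mg/L.
Second outfall: C = (30270·6.341 + 3710·142.0)/33980 = 21.15 mg/L.

21.2 mg/L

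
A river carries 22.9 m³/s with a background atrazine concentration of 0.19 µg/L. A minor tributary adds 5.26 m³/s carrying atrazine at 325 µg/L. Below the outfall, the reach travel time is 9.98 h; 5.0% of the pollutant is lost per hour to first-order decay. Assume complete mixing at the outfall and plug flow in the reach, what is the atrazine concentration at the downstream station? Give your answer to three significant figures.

Flow-weighted average: C = (22.90·0.1900 + 5.260·325.0) / 28.16 = 1714/28.16 = 60.86 µg/L.
5.0%/h lost → k = −ln(1 − 0.05) = 0.05129 h⁻¹.
Applying C = C₀e^(−kt): 60.86 × 0.5994 = 36.48 µg/L.

36.5 µg/L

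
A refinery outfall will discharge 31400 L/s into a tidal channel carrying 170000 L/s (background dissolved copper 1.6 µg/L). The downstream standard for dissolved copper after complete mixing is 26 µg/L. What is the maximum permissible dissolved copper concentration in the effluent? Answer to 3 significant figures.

158 µg/L

At the limit, (Qr·Cr + Qe·Cₑ)/(Qr + Qe) = 26:
Cₑ = (201400·26 − 170000·1.600) / 31400 = 158.1 µg/L.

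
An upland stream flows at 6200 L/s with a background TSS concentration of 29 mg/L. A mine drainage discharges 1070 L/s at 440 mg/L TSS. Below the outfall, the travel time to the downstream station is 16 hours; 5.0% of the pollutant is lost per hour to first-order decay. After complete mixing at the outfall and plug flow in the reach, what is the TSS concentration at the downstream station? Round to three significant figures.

Conservation of mass: C = (6200·29.00 + 1070·440.0) / 7270 = 650600/7270 = 89.49 mg/L.
5.0%/h lost → k = −ln(1 − 0.05) = 0.05129 h⁻¹.
Applying C = C₀e^(−kt): 89.49 × 0.4401 = 39.39 mg/L.

39.4 mg/L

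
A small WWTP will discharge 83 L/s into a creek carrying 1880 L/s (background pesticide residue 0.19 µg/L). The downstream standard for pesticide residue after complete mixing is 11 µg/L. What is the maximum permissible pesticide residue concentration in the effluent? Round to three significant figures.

256 µg/L

At the limit, (Qr·Cr + Qe·Cₑ)/(Qr + Qe) = 11:
Cₑ = (1963·11 − 1880·0.1900) / 83.00 = 255.9 µg/L.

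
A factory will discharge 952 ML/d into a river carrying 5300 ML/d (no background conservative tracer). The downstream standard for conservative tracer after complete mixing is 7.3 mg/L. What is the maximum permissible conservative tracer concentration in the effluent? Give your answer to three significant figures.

47.9 mg/L

At the limit, (Qr·Cr + Qe·Cₑ)/(Qr + Qe) = 7.3:
Cₑ = (6252·7.3 − 5300·0) / 952.0 = 47.94 mg/L.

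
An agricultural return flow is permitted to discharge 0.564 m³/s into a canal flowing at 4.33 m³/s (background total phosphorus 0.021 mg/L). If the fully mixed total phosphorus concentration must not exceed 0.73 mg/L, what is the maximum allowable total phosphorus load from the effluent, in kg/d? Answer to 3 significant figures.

Mass balance at the limit: 4.330·0.02100 + 0.5640·Cₑ = 4.894·0.73 → Cₑ = 6.173 mg/L.
Load = 0.5640 m³/s × 6.173 g/m³ × 86 400 s/d = 300.8 kg/d.

301 kg/d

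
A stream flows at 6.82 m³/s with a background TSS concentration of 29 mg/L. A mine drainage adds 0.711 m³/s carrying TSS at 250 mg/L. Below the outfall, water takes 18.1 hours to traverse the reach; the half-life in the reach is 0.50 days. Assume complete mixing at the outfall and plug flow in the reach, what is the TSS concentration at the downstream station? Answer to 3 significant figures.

Mass balance: C = (6.820·29.00 + 0.7110·250.0) / 7.531 = 375.5/7.531 = 49.86 mg/L.
Half-life 0.50 d → k = ln 2 / 0.50 = 1.386 d⁻¹.
Decay over the reach: 49.86·exp(−kt) = 49.86·0.3515 = 17.53 mg/L.

17.5 mg/L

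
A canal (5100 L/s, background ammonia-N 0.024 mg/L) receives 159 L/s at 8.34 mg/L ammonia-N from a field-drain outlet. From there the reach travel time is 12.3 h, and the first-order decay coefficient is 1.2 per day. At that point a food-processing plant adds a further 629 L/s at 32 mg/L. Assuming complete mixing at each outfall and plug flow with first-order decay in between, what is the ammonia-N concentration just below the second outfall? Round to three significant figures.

3.55 mg/L

Flow-weighted average: C = (5100·0.02400 + 159.0·8.340) / 5259 = 1448/5259 = 0.2754 mg/L; combined flow 5259 L/s.
First-order decay: C = 0.2754·exp(−k·t) = 0.2754·0.5406 = 0.1489 mg/L.
At the second outfall, C = (5259·0.1489 + 629.0·32.00) / (5259 + 629.0) = 3.551 mg/L.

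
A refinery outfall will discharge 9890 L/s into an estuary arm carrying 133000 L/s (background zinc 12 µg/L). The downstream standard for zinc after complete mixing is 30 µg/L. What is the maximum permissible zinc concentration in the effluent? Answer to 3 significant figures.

272 µg/L

At the limit, (Qr·Cr + Qe·Cₑ)/(Qr + Qe) = 30:
Cₑ = (142900·30 − 133000·12.00) / 9890 = 272.1 µg/L.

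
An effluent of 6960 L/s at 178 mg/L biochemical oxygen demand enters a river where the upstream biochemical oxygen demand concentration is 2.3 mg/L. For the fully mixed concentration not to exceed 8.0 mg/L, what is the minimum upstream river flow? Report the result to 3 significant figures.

208000 L/s

Set C_mix = 8.0: (Q·2.300 + 6960·178.0) / (Q + 6960) = 8.0
→ Q = 6960·(178.0 − 8.0)/(8.0 − 2.300) = 207600 L/s.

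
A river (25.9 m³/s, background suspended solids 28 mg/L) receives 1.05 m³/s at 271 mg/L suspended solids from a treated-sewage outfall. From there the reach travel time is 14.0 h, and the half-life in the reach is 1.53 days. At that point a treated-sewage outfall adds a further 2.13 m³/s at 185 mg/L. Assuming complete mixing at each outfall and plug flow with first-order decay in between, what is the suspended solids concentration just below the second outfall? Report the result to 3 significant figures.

40.2 mg/L

Conservation of mass: C = (25.90·28.00 + 1.050·271.0) / 26.95 = 1010/26.95 = 37.47 mg/L; combined flow 26.95 m³/s.
Half-life 1.53 d → k = ln 2 / 1.53 = 0.4530 d⁻¹.
Decay over the reach: 37.47·exp(−kt) = 37.47·0.7678 = 28.77 mg/L.
Second outfall: C = (26.95·28.77 + 2.130·185.0)/29.08 = 40.21 mg/L.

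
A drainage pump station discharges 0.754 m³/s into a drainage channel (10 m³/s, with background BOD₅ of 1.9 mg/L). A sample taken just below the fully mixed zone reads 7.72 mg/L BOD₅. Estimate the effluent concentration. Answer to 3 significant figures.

Mass balance: 10.00·1.900 + 0.7540·Cₑ = 10.75·7.720
→ Cₑ = (10.75·7.720 − 10.00·1.900) / 0.7540 = 84.91 mg/L.

84.9 mg/L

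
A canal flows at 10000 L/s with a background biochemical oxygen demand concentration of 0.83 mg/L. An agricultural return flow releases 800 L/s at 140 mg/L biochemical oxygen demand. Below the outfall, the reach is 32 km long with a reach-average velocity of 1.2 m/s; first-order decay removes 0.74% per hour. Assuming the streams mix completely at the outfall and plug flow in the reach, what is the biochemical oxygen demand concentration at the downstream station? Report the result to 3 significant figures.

10.5 mg/L

Mass balance: C = (10000·0.8300 + 800.0·140.0) / 10800 = 120300/10800 = 11.14 mg/L.
Travel time t = 32·1000 / 1.2 = 26670 s = 7.407 h.
0.74%/h lost → k = −ln(1 − 0.0074) = 0.007428 h⁻¹.
Applying C = C₀e^(−kt): 11.14 × 0.9465 = 10.54 mg/L.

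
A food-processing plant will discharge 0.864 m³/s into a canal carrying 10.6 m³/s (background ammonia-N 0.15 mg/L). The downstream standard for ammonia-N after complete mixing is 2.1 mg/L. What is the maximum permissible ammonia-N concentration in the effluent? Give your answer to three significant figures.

At the limit, (Qr·Cr + Qe·Cₑ)/(Qr + Qe) = 2.1:
Cₑ = (11.46·2.1 − 10.60·0.1500) / 0.8640 = 26.02 mg/L.

26.0 mg/L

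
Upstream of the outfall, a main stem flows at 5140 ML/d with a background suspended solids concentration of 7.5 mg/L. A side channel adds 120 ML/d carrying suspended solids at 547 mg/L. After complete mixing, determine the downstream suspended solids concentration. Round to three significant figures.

19.8 mg/L

Conservation of mass: C = (5140·7.500 + 120.0·547.0) / 5260 = 104200/5260 = 19.81 mg/L.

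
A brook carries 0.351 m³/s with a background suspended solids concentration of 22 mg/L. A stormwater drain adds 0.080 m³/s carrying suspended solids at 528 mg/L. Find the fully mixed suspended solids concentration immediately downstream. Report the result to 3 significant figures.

Conservation of mass: C = (0.3510·22.00 + 0.08000·528.0) / 0.4310 = 49.96/0.4310 = 115.9 mg/L.

116 mg/L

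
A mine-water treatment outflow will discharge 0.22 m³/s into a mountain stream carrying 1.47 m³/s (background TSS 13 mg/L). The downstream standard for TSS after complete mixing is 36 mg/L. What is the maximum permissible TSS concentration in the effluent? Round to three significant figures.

At the limit, (Qr·Cr + Qe·Cₑ)/(Qr + Qe) = 36:
Cₑ = (1.690·36 − 1.470·13.00) / 0.2200 = 189.7 mg/L.

190 mg/L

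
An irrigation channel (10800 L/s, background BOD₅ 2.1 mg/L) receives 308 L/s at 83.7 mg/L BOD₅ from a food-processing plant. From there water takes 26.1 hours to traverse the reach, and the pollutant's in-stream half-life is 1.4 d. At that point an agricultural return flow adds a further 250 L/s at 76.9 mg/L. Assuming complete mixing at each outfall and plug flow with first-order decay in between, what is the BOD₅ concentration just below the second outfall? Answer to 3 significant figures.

4.18 mg/L

Mixed concentration C = ΣQC/ΣQ = (10800·2.100 + 308.0·83.70) / 11110 = 48460/11110 = 4.363 mg/L; combined flow 11110 L/s.
Half-life 1.4 d → k = ln 2 / 1.4 = 0.4951 d⁻¹.
Decay over the reach: 4.363·exp(−kt) = 4.363·0.5837 = 2.546 mg/L.
At the second outfall, C = (11110·2.546 + 250.0·76.90) / (11110 + 250.0) = 4.183 mg/L.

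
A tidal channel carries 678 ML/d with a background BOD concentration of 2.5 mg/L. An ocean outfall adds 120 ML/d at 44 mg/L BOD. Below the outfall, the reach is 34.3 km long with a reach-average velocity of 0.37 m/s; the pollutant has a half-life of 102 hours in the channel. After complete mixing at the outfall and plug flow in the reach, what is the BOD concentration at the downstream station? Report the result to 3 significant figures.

7.34 mg/L

Conservation of mass: C = (678.0·2.500 + 120.0·44.00) / 798.0 = 6975/798.0 = 8.741 mg/L.
Travel time t = 34.3·1000 / 0.37 = 92700 s = 25.75 h.
Half-life 102 h → k = ln 2 / 102 = 0.006796 h⁻¹ = 0.1631 d⁻¹.
Applying C = C₀e^(−kt): 8.741 × 0.8395 = 7.337 mg/L.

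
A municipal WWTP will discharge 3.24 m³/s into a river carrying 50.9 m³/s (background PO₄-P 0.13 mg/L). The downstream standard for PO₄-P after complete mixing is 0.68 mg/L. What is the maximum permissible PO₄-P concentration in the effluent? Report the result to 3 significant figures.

9.32 mg/L

At the limit, (Qr·Cr + Qe·Cₑ)/(Qr + Qe) = 0.68:
Cₑ = (54.14·0.68 − 50.90·0.1300) / 3.240 = 9.320 mg/L.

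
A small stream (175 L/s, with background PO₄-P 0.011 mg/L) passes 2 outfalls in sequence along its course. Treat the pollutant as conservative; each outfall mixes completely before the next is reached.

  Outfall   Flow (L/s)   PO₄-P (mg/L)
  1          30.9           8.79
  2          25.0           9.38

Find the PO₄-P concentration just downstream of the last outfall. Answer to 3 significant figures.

Below outfall 1: Q → 205.9 L/s, C = (175.0·0.01100 + 30.90·8.790)/205.9 = 1.328 mg/L.
Below outfall 2: Q → 230.9 L/s, C = (205.9·1.328 + 25.00·9.380)/230.9 = 2.200 mg/L.

2.20 mg/L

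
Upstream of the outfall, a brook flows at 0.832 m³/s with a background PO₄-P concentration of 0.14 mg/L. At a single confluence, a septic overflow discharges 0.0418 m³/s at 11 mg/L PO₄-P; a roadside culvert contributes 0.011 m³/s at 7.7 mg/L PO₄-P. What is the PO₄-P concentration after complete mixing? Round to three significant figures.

0.747 mg/L

Conservation of mass: C = (0.8320·0.1400 + 0.04180·11.00 + 0.01100·7.700) / 0.8848 = 0.6610/0.8848 = 0.7470 mg/L.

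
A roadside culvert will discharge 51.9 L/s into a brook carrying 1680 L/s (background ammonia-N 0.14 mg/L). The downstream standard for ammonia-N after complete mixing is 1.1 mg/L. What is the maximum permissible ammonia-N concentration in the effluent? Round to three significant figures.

At the limit, (Qr·Cr + Qe·Cₑ)/(Qr + Qe) = 1.1:
Cₑ = (1732·1.1 − 1680·0.1400) / 51.90 = 32.18 mg/L.

32.2 mg/L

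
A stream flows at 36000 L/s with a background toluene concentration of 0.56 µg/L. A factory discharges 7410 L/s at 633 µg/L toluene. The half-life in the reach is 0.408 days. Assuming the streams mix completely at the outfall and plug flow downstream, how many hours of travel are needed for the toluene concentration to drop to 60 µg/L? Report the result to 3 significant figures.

8.37 h

Mixed concentration C = ΣQC/ΣQ = (36000·0.5600 + 7410·633.0) / 43410 = 4711000/43410 = 108.5 µg/L.
Half-life 0.408 d → k = ln 2 / 0.408 = 1.699 d⁻¹.
108.5·exp(−k·t) = 60 → t = ln(108.5/60)/k = 30140 s = 8.371 h.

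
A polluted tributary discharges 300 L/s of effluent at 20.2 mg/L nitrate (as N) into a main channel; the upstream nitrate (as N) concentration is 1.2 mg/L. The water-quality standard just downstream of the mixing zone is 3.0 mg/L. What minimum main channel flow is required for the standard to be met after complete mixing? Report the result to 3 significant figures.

2870 L/s

Set C_mix = 3.0: (Q·1.200 + 300.0·20.20) / (Q + 300.0) = 3.0
→ Q = 300.0·(20.20 − 3.0)/(3.0 − 1.200) = 2867 L/s.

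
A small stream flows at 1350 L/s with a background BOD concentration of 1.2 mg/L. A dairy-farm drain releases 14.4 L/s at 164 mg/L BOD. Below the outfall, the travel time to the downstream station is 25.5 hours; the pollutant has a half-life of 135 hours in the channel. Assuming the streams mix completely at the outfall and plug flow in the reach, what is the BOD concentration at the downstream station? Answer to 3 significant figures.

Mass balance: C = (1350·1.200 + 14.40·164.0) / 1364 = 3982/1364 = 2.918 mg/L.
Half-life 135 h → k = ln 2 / 135 = 0.005134 h⁻¹ = 0.1232 d⁻¹.
Decay over the reach: 2.918·exp(−kt) = 2.918·0.8773 = 2.560 mg/L.

2.56 mg/L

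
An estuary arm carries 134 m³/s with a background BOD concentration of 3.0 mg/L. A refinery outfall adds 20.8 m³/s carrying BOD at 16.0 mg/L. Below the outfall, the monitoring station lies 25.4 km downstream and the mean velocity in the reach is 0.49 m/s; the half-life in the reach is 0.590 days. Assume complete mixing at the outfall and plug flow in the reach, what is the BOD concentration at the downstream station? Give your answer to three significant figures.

2.35 mg/L

Conservation of mass: C = (134.0·3.000 + 20.80·16.00) / 154.8 = 734.8/154.8 = 4.747 mg/L.
Travel time t = 25.4·1000 / 0.49 = 51840 s = 14.40 h.
Half-life 0.590 d → k = ln 2 / 0.590 = 1.175 d⁻¹.
After decay, C = 4.747 × e^(−kt) = 4.747 × 0.4942 = 2.346 mg/L.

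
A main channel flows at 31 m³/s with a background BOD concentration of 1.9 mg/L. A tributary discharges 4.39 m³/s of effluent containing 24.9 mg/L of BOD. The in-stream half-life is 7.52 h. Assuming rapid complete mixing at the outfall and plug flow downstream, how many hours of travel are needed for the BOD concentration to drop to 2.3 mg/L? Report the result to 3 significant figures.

Mixed concentration C = ΣQC/ΣQ = (31.00·1.900 + 4.390·24.90) / 35.39 = 168.2/35.39 = 4.753 mg/L.
Half-life 7.52 h → k = ln 2 / 7.52 = 0.09217 h⁻¹ = 2.212 d⁻¹.
4.753·exp(−k·t) = 2.3 → t = ln(4.753/2.3)/k = 28350 s = 7.875 h.

7.88 h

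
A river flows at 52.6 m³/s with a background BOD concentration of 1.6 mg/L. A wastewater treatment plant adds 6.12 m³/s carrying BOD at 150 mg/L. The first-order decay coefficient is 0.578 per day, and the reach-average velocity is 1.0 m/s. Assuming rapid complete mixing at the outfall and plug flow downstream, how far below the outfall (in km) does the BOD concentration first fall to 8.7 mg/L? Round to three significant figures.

After mixing, C = (52.60·1.600 + 6.120·150.0) / 58.72 = 1002/58.72 = 17.07 mg/L.
Set 17.07·exp(−k·t) = 8.7 → t = ln(17.07/8.7)/k = 100700 s = 27.98 h.
Distance = v·t = 1.0·100700 = 100700 m = 100.7 km.

101 km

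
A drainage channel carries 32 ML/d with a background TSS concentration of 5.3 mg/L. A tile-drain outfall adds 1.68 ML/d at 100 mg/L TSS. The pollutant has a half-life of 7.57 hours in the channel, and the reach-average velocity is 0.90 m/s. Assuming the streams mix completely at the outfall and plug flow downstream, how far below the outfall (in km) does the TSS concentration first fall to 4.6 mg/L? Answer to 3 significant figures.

Mixed concentration C = ΣQC/ΣQ = (32.00·5.300 + 1.680·100.0) / 33.68 = 337.6/33.68 = 10.02 mg/L.
Half-life 7.57 h → k = ln 2 / 7.57 = 0.09157 h⁻¹ = 2.198 d⁻¹.
Set 10.02·exp(−k·t) = 4.6 → t = ln(10.02/4.6)/k = 30620 s = 8.507 h.
Distance = v·t = 0.90·30620 = 27560 m = 27.56 km.

27.6 km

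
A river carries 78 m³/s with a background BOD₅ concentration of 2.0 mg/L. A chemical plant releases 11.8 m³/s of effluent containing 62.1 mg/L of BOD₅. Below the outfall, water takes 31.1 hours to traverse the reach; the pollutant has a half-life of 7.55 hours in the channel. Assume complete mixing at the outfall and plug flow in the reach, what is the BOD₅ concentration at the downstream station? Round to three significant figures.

0.570 mg/L

Mixed concentration C = ΣQC/ΣQ = (78.00·2.000 + 11.80·62.10) / 89.80 = 888.8/89.80 = 9.897 mg/L.
Half-life 7.55 h → k = ln 2 / 7.55 = 0.09181 h⁻¹ = 2.203 d⁻¹.
After decay, C = 9.897 × e^(−kt) = 9.897 × 0.05754 = 0.5695 mg/L.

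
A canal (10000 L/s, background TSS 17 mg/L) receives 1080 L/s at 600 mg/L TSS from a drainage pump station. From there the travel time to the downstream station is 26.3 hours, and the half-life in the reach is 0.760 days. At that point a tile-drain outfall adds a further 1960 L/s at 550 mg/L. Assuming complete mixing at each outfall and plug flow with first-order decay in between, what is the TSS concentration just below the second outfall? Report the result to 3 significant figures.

106 mg/L

Mass balance: C = (10000·17.00 + 1080·600.0) / 11080 = 818000/11080 = 73.83 mg/L; combined flow 11080 L/s.
Half-life 0.760 d → k = ln 2 / 0.760 = 0.9120 d⁻¹.
After decay, C = 73.83 × e^(−kt) = 73.83 × 0.3681 = 27.17 mg/L.
Second outfall: C = (11080·27.17 + 1960·550.0)/13040 = 105.8 mg/L.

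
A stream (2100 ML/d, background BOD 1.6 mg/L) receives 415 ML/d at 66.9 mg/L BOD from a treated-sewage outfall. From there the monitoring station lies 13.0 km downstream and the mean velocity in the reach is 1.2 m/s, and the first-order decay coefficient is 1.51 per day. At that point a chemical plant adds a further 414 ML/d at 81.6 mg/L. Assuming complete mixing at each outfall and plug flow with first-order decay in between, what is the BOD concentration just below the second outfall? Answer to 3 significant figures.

20.3 mg/L

Mixed concentration C = ΣQC/ΣQ = (2100·1.600 + 415.0·66.90) / 2515 = 31120/2515 = 12.38 mg/L; combined flow 2515 ML/d.
Travel time t = 13.0·1000 / 1.2 = 10830 s = 3.009 h.
Decay over the reach: 12.38·exp(−kt) = 12.38·0.8275 = 10.24 mg/L.
Second outfall: C = (2515·10.24 + 414.0·81.60)/2929 = 20.33 mg/L.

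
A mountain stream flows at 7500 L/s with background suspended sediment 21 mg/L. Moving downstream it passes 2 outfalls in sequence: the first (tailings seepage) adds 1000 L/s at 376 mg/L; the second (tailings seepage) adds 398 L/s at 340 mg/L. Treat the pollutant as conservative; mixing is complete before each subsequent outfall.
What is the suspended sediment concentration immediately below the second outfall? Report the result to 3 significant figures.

Outfall 1: combined Q = 8500 L/s; C = (7500·21.00 + 1000·376.0)/8500 = 62.76 mg/L.
Outfall 2: combined Q = 8898 L/s; C = (8500·62.76 + 398.0·340.0)/8898 = 75.17 mg/L.

75.2 mg/L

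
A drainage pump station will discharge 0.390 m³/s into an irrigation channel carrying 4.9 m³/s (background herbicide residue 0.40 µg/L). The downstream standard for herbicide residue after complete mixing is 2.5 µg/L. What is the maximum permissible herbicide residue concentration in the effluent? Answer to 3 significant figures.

28.9 µg/L

At the limit, (Qr·Cr + Qe·Cₑ)/(Qr + Qe) = 2.5:
Cₑ = (5.290·2.5 − 4.900·0.4000) / 0.3900 = 28.88 µg/L.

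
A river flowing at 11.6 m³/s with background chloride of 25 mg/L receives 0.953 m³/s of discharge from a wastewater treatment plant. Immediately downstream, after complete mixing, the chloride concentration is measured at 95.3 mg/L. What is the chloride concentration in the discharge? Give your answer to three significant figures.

951 mg/L

Mass balance: 11.60·25.00 + 0.9530·Cₑ = 12.55·95.30
→ Cₑ = (12.55·95.30 − 11.60·25.00) / 0.9530 = 951.0 mg/L.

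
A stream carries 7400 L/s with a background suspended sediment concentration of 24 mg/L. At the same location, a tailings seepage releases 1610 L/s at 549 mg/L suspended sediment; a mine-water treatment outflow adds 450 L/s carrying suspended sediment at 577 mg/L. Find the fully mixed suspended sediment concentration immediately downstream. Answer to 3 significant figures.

Flow-weighted average: C = (7400·24.00 + 1610·549.0 + 450.0·577.0) / 9460 = 1321000/9460 = 139.7 mg/L.

140 mg/L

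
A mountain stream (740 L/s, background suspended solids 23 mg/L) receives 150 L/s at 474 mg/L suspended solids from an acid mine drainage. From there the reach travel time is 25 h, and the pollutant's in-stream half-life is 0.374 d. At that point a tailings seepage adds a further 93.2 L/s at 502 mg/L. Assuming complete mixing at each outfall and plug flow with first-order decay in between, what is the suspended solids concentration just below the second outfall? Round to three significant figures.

Conservation of mass: C = (740.0·23.00 + 150.0·474.0) / 890.0 = 88120/890.0 = 99.01 mg/L; combined flow 890.0 L/s.
Half-life 0.374 d → k = ln 2 / 0.374 = 1.853 d⁻¹.
Applying C = C₀e^(−kt): 99.01 × 0.1451 = 14.36 mg/L.
At the second outfall, C = (890.0·14.36 + 93.20·502.0) / (890.0 + 93.20) = 60.59 mg/L.

60.6 mg/L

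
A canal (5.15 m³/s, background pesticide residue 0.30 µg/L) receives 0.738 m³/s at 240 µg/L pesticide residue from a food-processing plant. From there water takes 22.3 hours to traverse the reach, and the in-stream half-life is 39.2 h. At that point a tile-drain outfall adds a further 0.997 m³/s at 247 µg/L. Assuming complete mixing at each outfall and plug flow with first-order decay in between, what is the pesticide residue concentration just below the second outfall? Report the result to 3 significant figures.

Conservation of mass: C = (5.150·0.3000 + 0.7380·240.0) / 5.888 = 178.7/5.888 = 30.34 µg/L; combined flow 5.888 m³/s.
Half-life 39.2 h → k = ln 2 / 39.2 = 0.01768 h⁻¹ = 0.4244 d⁻¹.
Decay over the reach: 30.34·exp(−kt) = 30.34·0.6741 = 20.46 µg/L.
Second outfall: C = (5.888·20.46 + 0.9970·247.0)/6.885 = 53.26 µg/L.

53.3 µg/L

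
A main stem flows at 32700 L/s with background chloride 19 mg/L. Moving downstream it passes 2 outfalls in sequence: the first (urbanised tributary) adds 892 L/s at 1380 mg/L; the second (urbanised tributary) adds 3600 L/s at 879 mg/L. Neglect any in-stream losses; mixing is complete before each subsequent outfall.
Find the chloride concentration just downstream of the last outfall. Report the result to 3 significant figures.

135 mg/L

Outfall 1: combined Q = 33590 L/s; C = (32700·19.00 + 892.0·1380)/33590 = 55.14 mg/L.
Outfall 2: combined Q = 37190 L/s; C = (33590·55.14 + 3600·879.0)/37190 = 134.9 mg/L.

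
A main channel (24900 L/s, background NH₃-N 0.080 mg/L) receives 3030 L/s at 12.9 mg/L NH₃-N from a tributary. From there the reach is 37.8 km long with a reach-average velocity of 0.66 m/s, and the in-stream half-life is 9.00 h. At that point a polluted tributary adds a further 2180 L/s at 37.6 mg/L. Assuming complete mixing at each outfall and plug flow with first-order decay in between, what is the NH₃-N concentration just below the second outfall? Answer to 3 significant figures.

3.12 mg/L

After mixing, C = (24900·0.08000 + 3030·12.90) / 27930 = 41080/27930 = 1.471 mg/L; combined flow 27930 L/s.
Travel time t = 37.8·1000 / 0.66 = 57270 s = 15.91 h.
Half-life 9.00 h → k = ln 2 / 9.00 = 0.07702 h⁻¹ = 1.848 d⁻¹.
First-order decay: C = 1.471·exp(−k·t) = 1.471·0.2937 = 0.4319 mg/L.
At the second outfall, C = (27930·0.4319 + 2180·37.60) / (27930 + 2180) = 3.123 mg/L.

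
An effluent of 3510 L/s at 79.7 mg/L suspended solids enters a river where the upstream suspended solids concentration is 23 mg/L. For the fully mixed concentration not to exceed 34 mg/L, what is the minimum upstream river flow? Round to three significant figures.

Set C_mix = 34: (Q·23.00 + 3510·79.70) / (Q + 3510) = 34
→ Q = 3510·(79.70 − 34)/(34 − 23.00) = 14580 L/s.

14600 L/s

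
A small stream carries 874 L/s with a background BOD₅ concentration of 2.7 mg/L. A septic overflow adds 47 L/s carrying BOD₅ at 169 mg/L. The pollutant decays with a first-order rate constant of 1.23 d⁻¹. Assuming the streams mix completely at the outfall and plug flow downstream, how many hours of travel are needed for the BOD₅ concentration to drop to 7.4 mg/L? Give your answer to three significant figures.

8.06 h

Mixed concentration C = ΣQC/ΣQ = (874.0·2.700 + 47.00·169.0) / 921.0 = 10300/921.0 = 11.19 mg/L.
11.19·exp(−k·t) = 7.4 → t = ln(11.19/7.4)/k = 29030 s = 8.063 h.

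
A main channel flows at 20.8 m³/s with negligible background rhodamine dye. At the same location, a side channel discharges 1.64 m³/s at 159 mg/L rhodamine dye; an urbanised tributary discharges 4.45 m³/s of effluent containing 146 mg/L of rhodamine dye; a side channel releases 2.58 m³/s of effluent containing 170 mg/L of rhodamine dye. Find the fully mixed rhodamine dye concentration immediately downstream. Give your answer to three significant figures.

45.8 mg/L

Conservation of mass: C = (20.80·0 + 1.640·159.0 + 4.450·146.0 + 2.580·170.0) / 29.47 = 1349/29.47 = 45.78 mg/L.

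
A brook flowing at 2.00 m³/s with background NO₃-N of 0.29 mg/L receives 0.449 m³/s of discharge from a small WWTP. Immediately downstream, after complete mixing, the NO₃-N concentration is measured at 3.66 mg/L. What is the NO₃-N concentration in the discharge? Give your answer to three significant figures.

Mass balance: 2.000·0.2900 + 0.4490·Cₑ = 2.449·3.660
→ Cₑ = (2.449·3.660 − 2.000·0.2900) / 0.4490 = 18.67 mg/L.

18.7 mg/L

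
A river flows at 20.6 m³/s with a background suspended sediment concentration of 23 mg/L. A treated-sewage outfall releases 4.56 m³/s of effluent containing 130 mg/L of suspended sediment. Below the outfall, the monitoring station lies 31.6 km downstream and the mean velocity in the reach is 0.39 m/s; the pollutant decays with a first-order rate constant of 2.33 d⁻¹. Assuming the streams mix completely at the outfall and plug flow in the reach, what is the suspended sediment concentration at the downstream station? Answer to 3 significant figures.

Mixed concentration C = ΣQC/ΣQ = (20.60·23.00 + 4.560·130.0) / 25.16 = 1067/25.16 = 42.39 mg/L.
Travel time t = 31.6·1000 / 0.39 = 81030 s = 22.51 h.
First-order decay: C = 42.39·exp(−k·t) = 42.39·0.1125 = 4.768 mg/L.

4.77 mg/L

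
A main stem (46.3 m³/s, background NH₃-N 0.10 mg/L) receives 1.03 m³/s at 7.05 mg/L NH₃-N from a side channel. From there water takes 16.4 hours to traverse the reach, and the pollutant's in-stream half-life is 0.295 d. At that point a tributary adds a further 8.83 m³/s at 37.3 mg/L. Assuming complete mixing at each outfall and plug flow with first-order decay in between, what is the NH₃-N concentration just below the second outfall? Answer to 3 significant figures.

5.91 mg/L

Mass balance: C = (46.30·0.1000 + 1.030·7.050) / 47.33 = 11.89/47.33 = 0.2512 mg/L; combined flow 47.33 m³/s.
Half-life 0.295 d → k = ln 2 / 0.295 = 2.350 d⁻¹.
First-order decay: C = 0.2512·exp(−k·t) = 0.2512·0.2008 = 0.05044 mg/L.
At the second outfall, C = (47.33·0.05044 + 8.830·37.30) / (47.33 + 8.830) = 5.907 mg/L.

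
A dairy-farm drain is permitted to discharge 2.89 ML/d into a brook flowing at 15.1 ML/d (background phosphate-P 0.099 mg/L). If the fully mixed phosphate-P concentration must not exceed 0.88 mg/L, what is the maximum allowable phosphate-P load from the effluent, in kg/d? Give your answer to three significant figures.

Mass balance at the limit: 15.10·0.09900 + 2.890·Cₑ = 17.99·0.88 → Cₑ = 4.961 mg/L.
2.890 ML/d = 0.03345 m³/s. Load = 0.03345 m³/s × 4.961 g/m³ × 86 400 s/d = 14.34 kg/d.

14.3 kg/d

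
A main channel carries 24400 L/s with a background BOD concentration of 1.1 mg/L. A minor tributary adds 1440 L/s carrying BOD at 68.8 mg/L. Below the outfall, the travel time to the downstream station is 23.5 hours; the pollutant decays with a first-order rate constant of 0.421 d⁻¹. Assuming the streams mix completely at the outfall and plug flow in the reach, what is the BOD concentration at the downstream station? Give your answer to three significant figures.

3.23 mg/L

Mass balance: C = (24400·1.100 + 1440·68.80) / 25840 = 125900/25840 = 4.873 mg/L.
Applying C = C₀e^(−kt): 4.873 × 0.6622 = 3.227 mg/L.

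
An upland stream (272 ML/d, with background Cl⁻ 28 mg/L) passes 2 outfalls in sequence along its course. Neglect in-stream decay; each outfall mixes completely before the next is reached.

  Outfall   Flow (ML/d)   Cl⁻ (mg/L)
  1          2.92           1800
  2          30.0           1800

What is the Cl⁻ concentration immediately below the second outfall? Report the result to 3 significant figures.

After outfall 1: Q = 272.0 + 2.920 = 274.9 ML/d; C = (272.0·28.00 + 2.920·1800)/274.9 = 46.82 mg/L.
After outfall 2: Q = 274.9 + 30.00 = 304.9 ML/d; C = (274.9·46.82 + 30.00·1800)/304.9 = 219.3 mg/L.

219 mg/L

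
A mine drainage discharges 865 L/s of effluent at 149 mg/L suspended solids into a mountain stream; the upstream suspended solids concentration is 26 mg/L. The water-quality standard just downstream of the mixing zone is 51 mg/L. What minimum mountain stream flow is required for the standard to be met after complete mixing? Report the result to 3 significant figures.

3390 L/s

Set C_mix = 51: (Q·26.00 + 865.0·149.0) / (Q + 865.0) = 51
→ Q = 865.0·(149.0 − 51)/(51 − 26.00) = 3391 L/s.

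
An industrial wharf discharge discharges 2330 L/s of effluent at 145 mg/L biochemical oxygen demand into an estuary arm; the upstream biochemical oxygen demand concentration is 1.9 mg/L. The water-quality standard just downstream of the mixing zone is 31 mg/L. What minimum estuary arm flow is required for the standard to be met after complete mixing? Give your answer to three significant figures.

Set C_mix = 31: (Q·1.900 + 2330·145.0) / (Q + 2330) = 31
→ Q = 2330·(145.0 − 31)/(31 − 1.900) = 9128 L/s.

9130 L/s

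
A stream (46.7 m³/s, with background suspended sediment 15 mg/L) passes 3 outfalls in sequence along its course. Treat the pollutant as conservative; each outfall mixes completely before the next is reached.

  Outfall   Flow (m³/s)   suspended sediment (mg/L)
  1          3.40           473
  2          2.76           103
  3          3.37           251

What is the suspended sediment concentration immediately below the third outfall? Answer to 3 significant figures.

61.2 mg/L

After outfall 1: Q = 46.70 + 3.400 = 50.10 m³/s; C = (46.70·15.00 + 3.400·473.0)/50.10 = 46.08 mg/L.
After outfall 2: Q = 50.10 + 2.760 = 52.86 m³/s; C = (50.10·46.08 + 2.760·103.0)/52.86 = 49.05 mg/L.
After outfall 3: Q = 52.86 + 3.370 = 56.23 m³/s; C = (52.86·49.05 + 3.370·251.0)/56.23 = 61.16 mg/L.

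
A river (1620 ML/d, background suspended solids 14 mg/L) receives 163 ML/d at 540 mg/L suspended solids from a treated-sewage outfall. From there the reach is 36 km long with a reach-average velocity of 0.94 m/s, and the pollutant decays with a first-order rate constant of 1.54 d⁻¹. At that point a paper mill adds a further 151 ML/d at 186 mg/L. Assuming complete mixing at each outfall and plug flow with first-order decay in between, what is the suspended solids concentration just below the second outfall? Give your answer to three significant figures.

After mixing, C = (1620·14.00 + 163.0·540.0) / 1783 = 110700/1783 = 62.09 mg/L; combined flow 1783 ML/d.
Travel time t = 36·1000 / 0.94 = 38300 s = 10.64 h.
After decay, C = 62.09 × e^(−kt) = 62.09 × 0.5053 = 31.37 mg/L.
Second outfall: C = (1783·31.37 + 151.0·186.0)/1934 = 43.44 mg/L.

43.4 mg/L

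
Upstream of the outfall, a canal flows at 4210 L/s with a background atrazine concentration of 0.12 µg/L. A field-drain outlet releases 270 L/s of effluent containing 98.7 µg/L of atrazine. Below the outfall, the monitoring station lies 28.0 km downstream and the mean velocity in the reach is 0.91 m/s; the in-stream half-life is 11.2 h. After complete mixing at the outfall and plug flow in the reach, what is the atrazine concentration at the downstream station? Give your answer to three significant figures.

3.57 µg/L

Flow-weighted average: C = (4210·0.1200 + 270.0·98.70) / 4480 = 27150/4480 = 6.061 µg/L.
Travel time t = 28.0·1000 / 0.91 = 30770 s = 8.547 h.
Half-life 11.2 h → k = ln 2 / 11.2 = 0.06189 h⁻¹ = 1.485 d⁻¹.
Applying C = C₀e^(−kt): 6.061 × 0.5892 = 3.571 µg/L.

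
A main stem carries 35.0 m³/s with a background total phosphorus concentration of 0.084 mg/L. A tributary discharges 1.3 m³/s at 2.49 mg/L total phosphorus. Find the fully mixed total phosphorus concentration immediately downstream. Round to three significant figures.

0.170 mg/L

Conservation of mass: C = (35.00·0.08400 + 1.300·2.490) / 36.30 = 6.177/36.30 = 0.1702 mg/L.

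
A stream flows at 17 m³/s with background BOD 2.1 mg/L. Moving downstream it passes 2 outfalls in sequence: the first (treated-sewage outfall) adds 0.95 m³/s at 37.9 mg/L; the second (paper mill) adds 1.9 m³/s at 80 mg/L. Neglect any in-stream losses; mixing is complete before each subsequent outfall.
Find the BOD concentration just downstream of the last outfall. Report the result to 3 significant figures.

11.3 mg/L

After outfall 1: Q = 17.00 + 0.9500 = 17.95 m³/s; C = (17.00·2.100 + 0.9500·37.90)/17.95 = 3.995 mg/L.
After outfall 2: Q = 17.95 + 1.900 = 19.85 m³/s; C = (17.95·3.995 + 1.900·80.00)/19.85 = 11.27 mg/L.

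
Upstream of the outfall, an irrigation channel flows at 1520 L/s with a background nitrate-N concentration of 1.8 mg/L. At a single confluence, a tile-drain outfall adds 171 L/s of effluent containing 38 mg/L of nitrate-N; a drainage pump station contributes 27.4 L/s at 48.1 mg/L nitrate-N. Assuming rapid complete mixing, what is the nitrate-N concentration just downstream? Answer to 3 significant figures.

6.14 mg/L

Flow-weighted average: C = (1520·1.800 + 171.0·38.00 + 27.40·48.10) / 1718 = 10550/1718 = 6.141 mg/L.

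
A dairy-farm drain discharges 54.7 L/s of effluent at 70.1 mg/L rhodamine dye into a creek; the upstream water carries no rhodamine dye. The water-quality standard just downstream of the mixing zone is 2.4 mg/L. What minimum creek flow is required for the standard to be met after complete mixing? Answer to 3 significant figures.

1540 L/s

Set C_mix = 2.4: (Q·0 + 54.70·70.10) / (Q + 54.70) = 2.4
→ Q = 54.70·(70.10 − 2.4)/(2.4 − 0) = 1543 L/s.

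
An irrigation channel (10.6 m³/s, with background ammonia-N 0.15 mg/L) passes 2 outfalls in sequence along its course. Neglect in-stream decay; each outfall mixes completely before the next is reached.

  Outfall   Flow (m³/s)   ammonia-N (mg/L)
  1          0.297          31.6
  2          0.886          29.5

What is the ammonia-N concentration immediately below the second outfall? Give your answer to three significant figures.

3.15 mg/L

After outfall 1: Q = 10.60 + 0.2970 = 10.90 m³/s; C = (10.60·0.1500 + 0.2970·31.60)/10.90 = 1.007 mg/L.
After outfall 2: Q = 10.90 + 0.8860 = 11.78 m³/s; C = (10.90·1.007 + 0.8860·29.50)/11.78 = 3.150 mg/L.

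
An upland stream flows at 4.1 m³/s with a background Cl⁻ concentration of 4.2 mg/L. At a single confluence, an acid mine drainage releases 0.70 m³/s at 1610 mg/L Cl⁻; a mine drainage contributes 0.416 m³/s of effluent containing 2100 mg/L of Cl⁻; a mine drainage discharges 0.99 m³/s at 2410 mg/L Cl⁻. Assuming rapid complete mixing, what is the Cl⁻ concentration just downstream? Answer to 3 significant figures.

Mixed concentration C = ΣQC/ΣQ = (4.100·4.200 + 0.7000·1610 + 0.4160·2100 + 0.9900·2410) / 6.206 = 4404/6.206 = 709.6 mg/L.

710 mg/L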